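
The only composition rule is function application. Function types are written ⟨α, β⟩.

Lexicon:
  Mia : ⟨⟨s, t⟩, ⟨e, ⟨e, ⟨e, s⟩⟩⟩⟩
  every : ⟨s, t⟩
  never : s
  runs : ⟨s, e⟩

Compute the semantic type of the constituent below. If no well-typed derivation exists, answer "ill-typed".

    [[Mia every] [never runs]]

⟨e, ⟨e, s⟩⟩

[Mia every] — Mia of type ⟨⟨s, t⟩, ⟨e, ⟨e, ⟨e, s⟩⟩⟩⟩ combines with every of type ⟨s, t⟩: type ⟨e, ⟨e, ⟨e, s⟩⟩⟩.
[never runs] — runs of type ⟨s, e⟩ combines with never of type s: type e.
[[Mia every] [never runs]] — [Mia every] of type ⟨e, ⟨e, ⟨e, s⟩⟩⟩ combines with [never runs] of type e: type ⟨e, ⟨e, s⟩⟩.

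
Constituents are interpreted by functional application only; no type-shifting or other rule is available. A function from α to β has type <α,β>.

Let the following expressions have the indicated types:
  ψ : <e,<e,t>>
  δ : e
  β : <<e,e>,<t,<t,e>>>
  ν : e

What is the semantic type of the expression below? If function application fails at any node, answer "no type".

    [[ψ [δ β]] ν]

no type

[δ β]: e and <<e,e>,<t,<t,e>>> cannot combine by function application — type clash.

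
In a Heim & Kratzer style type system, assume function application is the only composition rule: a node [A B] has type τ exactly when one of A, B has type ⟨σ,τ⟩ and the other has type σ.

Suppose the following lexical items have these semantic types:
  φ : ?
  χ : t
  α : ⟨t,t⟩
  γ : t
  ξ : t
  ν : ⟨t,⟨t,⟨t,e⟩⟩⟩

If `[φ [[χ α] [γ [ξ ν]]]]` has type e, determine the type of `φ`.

At [φ [[χ α] [γ [ξ ν]]]] (required: e): [[χ α] [γ [ξ ν]]] is e, which is not a function with range e; hence φ is the functor — type ⟨e,e⟩.

⟨e,e⟩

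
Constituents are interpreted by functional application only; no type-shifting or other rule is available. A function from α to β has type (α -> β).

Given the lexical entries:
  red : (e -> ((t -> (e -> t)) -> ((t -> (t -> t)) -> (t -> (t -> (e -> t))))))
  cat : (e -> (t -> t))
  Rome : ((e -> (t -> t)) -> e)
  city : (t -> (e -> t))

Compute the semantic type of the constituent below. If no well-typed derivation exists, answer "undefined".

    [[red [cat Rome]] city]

((t -> (t -> t)) -> (t -> (t -> (e -> t))))

[cat Rome] — Rome of type ((e -> (t -> t)) -> e) combines with cat of type (e -> (t -> t)): type e.
[red [cat Rome]] — red of type (e -> ((t -> (e -> t)) -> ((t -> (t -> t)) -> (t -> (t -> (e -> t)))))) combines with [cat Rome] of type e: type ((t -> (e -> t)) -> ((t -> (t -> t)) -> (t -> (t -> (e -> t))))).
[[red [cat Rome]] city] — [red [cat Rome]] of type ((t -> (e -> t)) -> ((t -> (t -> t)) -> (t -> (t -> (e -> t))))) combines with city of type (t -> (e -> t)): type ((t -> (t -> t)) -> (t -> (t -> (e -> t)))).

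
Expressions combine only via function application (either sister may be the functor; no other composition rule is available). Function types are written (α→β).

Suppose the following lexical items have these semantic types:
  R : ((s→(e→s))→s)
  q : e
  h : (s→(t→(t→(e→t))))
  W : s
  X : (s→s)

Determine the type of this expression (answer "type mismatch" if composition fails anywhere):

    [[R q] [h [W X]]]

type mismatch

At [R q]: neither ((s→(e→s))→s) nor e can take the other as argument; the node is ill-typed.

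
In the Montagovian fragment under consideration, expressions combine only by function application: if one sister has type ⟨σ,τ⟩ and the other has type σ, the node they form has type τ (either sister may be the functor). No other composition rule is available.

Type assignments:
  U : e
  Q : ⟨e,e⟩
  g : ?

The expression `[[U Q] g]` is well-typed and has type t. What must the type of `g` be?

At [[U Q] g] (required: t): [U Q] is e, which is not a function with range t; hence g is the functor — type ⟨e,t⟩.

⟨e,t⟩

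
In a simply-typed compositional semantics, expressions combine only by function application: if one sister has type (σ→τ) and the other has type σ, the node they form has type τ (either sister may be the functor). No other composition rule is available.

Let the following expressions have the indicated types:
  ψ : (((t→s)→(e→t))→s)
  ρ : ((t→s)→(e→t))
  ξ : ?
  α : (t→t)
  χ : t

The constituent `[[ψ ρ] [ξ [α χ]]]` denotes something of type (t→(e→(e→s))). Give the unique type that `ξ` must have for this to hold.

(t→(s→(t→(e→(e→s)))))

[[ψ ρ] [ξ [α χ]]] is required to be (t→(e→(e→s))). [ψ ρ] : s cannot yield (t→(e→(e→s))) as functor, so [ξ [α χ]] : (s→(t→(e→(e→s)))).
[ξ [α χ]] is required to be (s→(t→(e→(e→s)))). [α χ] : t cannot yield (s→(t→(e→(e→s)))) as functor, so ξ : (t→(s→(t→(e→(e→s))))).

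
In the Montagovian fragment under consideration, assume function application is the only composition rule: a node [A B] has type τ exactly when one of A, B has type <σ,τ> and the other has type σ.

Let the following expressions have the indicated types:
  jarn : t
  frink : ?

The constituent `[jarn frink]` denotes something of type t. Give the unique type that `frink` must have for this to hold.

<t,t>

At [jarn frink] (required: t): jarn is t, which is not a function with range t; hence frink is the functor — type <t,t>.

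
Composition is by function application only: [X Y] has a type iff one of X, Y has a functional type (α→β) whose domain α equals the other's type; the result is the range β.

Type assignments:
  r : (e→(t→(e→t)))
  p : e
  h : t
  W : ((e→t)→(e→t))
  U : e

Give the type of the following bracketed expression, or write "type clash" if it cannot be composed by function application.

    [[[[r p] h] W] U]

[r p]: functor r : (e→(t→(e→t))), argument p : e; result (t→(e→t)).
[[r p] h]: functor [r p] : (t→(e→t)), argument h : t; result (e→t).
[[[r p] h] W]: functor W : ((e→t)→(e→t)), argument [[r p] h] : (e→t); result (e→t).
[[[[r p] h] W] U]: functor [[[r p] h] W] : (e→t), argument U : e; result t.

t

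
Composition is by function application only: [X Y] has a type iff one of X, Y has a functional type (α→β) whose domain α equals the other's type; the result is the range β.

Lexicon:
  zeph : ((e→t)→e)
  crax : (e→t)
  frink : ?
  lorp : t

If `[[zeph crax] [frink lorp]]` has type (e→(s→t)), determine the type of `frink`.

(t→(e→(e→(s→t))))

At [[zeph crax] [frink lorp]] (required: (e→(s→t))): [zeph crax] is e, which is not a function with range (e→(s→t)); hence [frink lorp] is the functor — type (e→(e→(s→t))).
At [frink lorp] (required: (e→(e→(s→t)))): lorp is t, which is not a function with range (e→(e→(s→t))); hence frink is the functor — type (t→(e→(e→(s→t)))).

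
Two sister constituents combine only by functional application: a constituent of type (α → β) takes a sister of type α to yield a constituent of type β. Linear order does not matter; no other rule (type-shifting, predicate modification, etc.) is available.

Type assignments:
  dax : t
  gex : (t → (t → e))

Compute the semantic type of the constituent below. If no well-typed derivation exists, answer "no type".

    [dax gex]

(t → e)

[dax gex]: gex is (t → (t → e)), dax is t; result (t → e).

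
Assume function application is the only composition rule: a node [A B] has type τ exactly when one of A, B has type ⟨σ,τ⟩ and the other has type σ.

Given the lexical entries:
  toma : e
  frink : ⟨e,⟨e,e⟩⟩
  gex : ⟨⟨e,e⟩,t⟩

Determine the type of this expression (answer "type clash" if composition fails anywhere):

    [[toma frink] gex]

At [toma frink], frink : ⟨e,⟨e,e⟩⟩ takes toma : e, giving ⟨e,e⟩.
At [[toma frink] gex], gex : ⟨⟨e,e⟩,t⟩ takes [toma frink] : ⟨e,e⟩, giving t.

t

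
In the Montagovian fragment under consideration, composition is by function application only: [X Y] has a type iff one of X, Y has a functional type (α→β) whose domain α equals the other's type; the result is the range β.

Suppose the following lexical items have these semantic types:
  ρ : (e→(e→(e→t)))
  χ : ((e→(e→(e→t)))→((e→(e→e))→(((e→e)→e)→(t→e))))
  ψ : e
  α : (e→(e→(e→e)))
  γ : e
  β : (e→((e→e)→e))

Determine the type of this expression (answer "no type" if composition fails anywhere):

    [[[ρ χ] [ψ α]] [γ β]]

(t→e)

[ρ χ]: functor χ : ((e→(e→(e→t)))→((e→(e→e))→(((e→e)→e)→(t→e)))), argument ρ : (e→(e→(e→t))); result ((e→(e→e))→(((e→e)→e)→(t→e))).
[ψ α]: functor α : (e→(e→(e→e))), argument ψ : e; result (e→(e→e)).
[[ρ χ] [ψ α]]: functor [ρ χ] : ((e→(e→e))→(((e→e)→e)→(t→e))), argument [ψ α] : (e→(e→e)); result (((e→e)→e)→(t→e)).
[γ β]: functor β : (e→((e→e)→e)), argument γ : e; result ((e→e)→e).
[[[ρ χ] [ψ α]] [γ β]]: functor [[ρ χ] [ψ α]] : (((e→e)→e)→(t→e)), argument [γ β] : ((e→e)→e); result (t→e).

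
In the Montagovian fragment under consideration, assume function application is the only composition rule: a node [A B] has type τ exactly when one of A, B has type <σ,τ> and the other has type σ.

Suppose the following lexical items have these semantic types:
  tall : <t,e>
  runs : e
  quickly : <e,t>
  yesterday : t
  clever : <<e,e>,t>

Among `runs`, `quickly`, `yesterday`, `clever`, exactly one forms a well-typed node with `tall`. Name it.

yesterday

runs : e — does not combine with tall.
quickly : <e,t> — does not combine with tall.
yesterday — combines: tall : <t,e> takes yesterday : t as argument, giving e.
clever : <<e,e>,t> — does not combine with tall.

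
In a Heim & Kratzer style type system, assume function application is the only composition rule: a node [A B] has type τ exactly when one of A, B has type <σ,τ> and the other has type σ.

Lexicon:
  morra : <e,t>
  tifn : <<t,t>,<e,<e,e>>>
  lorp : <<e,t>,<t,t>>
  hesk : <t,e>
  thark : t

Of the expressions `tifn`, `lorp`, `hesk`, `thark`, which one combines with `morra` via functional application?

tifn : <<t,t>,<e,<e,e>>> — does not combine with morra.
lorp — combines: lorp : <<e,t>,<t,t>> takes morra : <e,t> as argument, giving <t,t>.
hesk : <t,e> — does not combine with morra.
thark : t — does not combine with morra.

lorp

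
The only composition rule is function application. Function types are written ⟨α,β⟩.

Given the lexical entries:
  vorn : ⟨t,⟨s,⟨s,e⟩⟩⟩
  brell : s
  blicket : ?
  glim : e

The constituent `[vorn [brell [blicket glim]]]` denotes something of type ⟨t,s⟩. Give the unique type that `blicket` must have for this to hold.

⟨e,⟨s,⟨⟨t,⟨s,⟨s,e⟩⟩⟩,⟨t,s⟩⟩⟩⟩

At [vorn [brell [blicket glim]]] (required: ⟨t,s⟩): vorn is ⟨t,⟨s,⟨s,e⟩⟩⟩, which is not a function with range ⟨t,s⟩; hence [brell [blicket glim]] is the functor — type ⟨⟨t,⟨s,⟨s,e⟩⟩⟩,⟨t,s⟩⟩.
At [brell [blicket glim]] (required: ⟨⟨t,⟨s,⟨s,e⟩⟩⟩,⟨t,s⟩⟩): brell is s, which is not a function with range ⟨⟨t,⟨s,⟨s,e⟩⟩⟩,⟨t,s⟩⟩; hence [blicket glim] is the functor — type ⟨s,⟨⟨t,⟨s,⟨s,e⟩⟩⟩,⟨t,s⟩⟩⟩.
At [blicket glim] (required: ⟨s,⟨⟨t,⟨s,⟨s,e⟩⟩⟩,⟨t,s⟩⟩⟩): glim is e, which is not a function with range ⟨s,⟨⟨t,⟨s,⟨s,e⟩⟩⟩,⟨t,s⟩⟩⟩; hence blicket is the functor — type ⟨e,⟨s,⟨⟨t,⟨s,⟨s,e⟩⟩⟩,⟨t,s⟩⟩⟩⟩.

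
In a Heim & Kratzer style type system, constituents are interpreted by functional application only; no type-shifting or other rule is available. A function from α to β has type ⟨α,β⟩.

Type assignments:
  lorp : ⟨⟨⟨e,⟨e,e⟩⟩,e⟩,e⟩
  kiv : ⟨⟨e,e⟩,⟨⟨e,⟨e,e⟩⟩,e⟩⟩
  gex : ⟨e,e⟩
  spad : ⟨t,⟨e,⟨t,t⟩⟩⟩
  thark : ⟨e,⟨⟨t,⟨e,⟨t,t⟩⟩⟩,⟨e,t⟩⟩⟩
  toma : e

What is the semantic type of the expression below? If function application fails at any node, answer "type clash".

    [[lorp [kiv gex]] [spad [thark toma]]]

t

[kiv gex]: ⟨⟨e,e⟩,⟨⟨e,⟨e,e⟩⟩,e⟩⟩ applied to ⟨e,e⟩ yields ⟨⟨e,⟨e,e⟩⟩,e⟩.
[lorp [kiv gex]]: ⟨⟨⟨e,⟨e,e⟩⟩,e⟩,e⟩ applied to ⟨⟨e,⟨e,e⟩⟩,e⟩ yields e.
[thark toma]: ⟨e,⟨⟨t,⟨e,⟨t,t⟩⟩⟩,⟨e,t⟩⟩⟩ applied to e yields ⟨⟨t,⟨e,⟨t,t⟩⟩⟩,⟨e,t⟩⟩.
[spad [thark toma]]: ⟨⟨t,⟨e,⟨t,t⟩⟩⟩,⟨e,t⟩⟩ applied to ⟨t,⟨e,⟨t,t⟩⟩⟩ yields ⟨e,t⟩.
[[lorp [kiv gex]] [spad [thark toma]]]: ⟨e,t⟩ applied to e yields t.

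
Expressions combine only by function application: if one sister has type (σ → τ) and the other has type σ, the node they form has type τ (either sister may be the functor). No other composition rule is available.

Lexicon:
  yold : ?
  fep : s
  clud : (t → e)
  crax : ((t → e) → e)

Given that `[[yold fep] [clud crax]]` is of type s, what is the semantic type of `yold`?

At [[yold fep] [clud crax]] (required: s): [clud crax] is e, which is not a function with range s; hence [yold fep] is the functor — type (e → s).
At [yold fep] (required: (e → s)): fep is s, which is not a function with range (e → s); hence yold is the functor — type (s → (e → s)).

(s → (e → s))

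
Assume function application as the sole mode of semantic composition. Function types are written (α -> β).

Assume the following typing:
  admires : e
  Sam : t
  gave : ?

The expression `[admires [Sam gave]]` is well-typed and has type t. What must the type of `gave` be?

For [admires [Sam gave]] to have type t with admires of type e, [Sam gave] must be the function: [Sam gave] : (e -> t).
For [Sam gave] to have type (e -> t) with Sam of type t, gave must be the function: gave : (t -> (e -> t)).

(t -> (e -> t))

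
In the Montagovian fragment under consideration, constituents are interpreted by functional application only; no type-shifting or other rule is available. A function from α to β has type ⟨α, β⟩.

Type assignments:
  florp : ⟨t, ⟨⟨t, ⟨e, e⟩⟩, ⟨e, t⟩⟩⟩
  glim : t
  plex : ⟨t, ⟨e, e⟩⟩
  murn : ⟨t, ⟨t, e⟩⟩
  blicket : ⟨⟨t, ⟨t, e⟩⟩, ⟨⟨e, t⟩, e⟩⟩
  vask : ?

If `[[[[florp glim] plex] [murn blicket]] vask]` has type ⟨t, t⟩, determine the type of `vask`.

[[[[florp glim] plex] [murn blicket]] vask] is required to be ⟨t, t⟩. [[[florp glim] plex] [murn blicket]] : e cannot yield ⟨t, t⟩ as functor, so vask : ⟨e, ⟨t, t⟩⟩.

⟨e, ⟨t, t⟩⟩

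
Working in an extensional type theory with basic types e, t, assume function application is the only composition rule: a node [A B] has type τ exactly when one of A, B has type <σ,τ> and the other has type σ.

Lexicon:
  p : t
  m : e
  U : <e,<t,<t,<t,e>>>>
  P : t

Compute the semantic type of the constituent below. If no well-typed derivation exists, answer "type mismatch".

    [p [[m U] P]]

<t,e>

At [m U], U : <e,<t,<t,<t,e>>>> takes m : e, giving <t,<t,<t,e>>>.
At [[m U] P], [m U] : <t,<t,<t,e>>> takes P : t, giving <t,<t,e>>.
At [p [[m U] P]], [[m U] P] : <t,<t,e>> takes p : t, giving <t,e>.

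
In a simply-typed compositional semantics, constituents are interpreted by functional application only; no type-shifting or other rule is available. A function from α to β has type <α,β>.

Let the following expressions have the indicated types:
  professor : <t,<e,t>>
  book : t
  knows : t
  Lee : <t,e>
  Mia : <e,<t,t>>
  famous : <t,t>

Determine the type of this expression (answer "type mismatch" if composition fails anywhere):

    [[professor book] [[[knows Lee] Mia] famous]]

[professor book] — professor of type <t,<e,t>> combines with book of type t: type <e,t>.
[knows Lee] — Lee of type <t,e> combines with knows of type t: type e.
[[knows Lee] Mia] — Mia of type <e,<t,t>> combines with [knows Lee] of type e: type <t,t>.
[[[knows Lee] Mia] famous]: <t,t> and <t,t> cannot combine by function application — type clash.

type mismatch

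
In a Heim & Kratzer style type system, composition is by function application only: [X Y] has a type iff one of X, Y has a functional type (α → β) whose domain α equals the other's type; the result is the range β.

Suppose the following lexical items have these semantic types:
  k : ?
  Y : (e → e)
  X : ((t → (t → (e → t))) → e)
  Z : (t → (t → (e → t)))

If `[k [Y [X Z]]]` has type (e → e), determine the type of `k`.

(e → (e → e))

[k [Y [X Z]]] is required to be (e → e). [Y [X Z]] : e cannot yield (e → e) as functor, so k : (e → (e → e)).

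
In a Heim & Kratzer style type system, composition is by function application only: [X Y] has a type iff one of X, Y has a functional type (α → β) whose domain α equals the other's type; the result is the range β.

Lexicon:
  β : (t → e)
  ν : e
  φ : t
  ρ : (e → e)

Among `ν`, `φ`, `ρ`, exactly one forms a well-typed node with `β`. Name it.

φ

ν : e — does not combine with β.
φ — combines: β : (t → e) takes φ : t as argument, giving e.
ρ : (e → e) — does not combine with β.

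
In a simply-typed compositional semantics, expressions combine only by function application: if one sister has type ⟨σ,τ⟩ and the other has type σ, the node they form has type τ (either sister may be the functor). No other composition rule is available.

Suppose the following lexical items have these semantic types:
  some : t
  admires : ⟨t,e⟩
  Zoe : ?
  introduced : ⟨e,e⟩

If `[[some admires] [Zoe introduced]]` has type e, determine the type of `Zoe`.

For [[some admires] [Zoe introduced]] to have type e with [some admires] of type e, [Zoe introduced] must be the function: [Zoe introduced] : ⟨e,e⟩.
For [Zoe introduced] to have type ⟨e,e⟩ with introduced of type ⟨e,e⟩, Zoe must be the function: Zoe : ⟨⟨e,e⟩,⟨e,e⟩⟩.

⟨⟨e,e⟩,⟨e,e⟩⟩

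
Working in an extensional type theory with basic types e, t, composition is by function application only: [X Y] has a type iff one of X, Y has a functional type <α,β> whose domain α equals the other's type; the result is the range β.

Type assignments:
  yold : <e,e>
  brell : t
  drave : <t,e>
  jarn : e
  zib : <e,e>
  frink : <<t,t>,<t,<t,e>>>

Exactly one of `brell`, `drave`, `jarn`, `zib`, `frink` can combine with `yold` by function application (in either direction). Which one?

jarn

brell : t — neither side's domain matches the other.
drave : <t,e> — neither side's domain matches the other.
jarn — combines: yold : <e,e> takes jarn : e as argument, giving e.
zib : <e,e> — neither side's domain matches the other.
frink : <<t,t>,<t,<t,e>>> — neither side's domain matches the other.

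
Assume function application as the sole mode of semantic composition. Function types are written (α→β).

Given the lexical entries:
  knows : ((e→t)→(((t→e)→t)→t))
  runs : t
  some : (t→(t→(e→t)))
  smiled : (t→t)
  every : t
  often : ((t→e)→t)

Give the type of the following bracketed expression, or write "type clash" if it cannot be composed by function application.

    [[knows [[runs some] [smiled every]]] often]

t

[runs some]: functor some : (t→(t→(e→t))), argument runs : t; result (t→(e→t)).
[smiled every]: functor smiled : (t→t), argument every : t; result t.
[[runs some] [smiled every]]: functor [runs some] : (t→(e→t)), argument [smiled every] : t; result (e→t).
[knows [[runs some] [smiled every]]]: functor knows : ((e→t)→(((t→e)→t)→t)), argument [[runs some] [smiled every]] : (e→t); result (((t→e)→t)→t).
[[knows [[runs some] [smiled every]]] often]: functor [knows [[runs some] [smiled every]]] : (((t→e)→t)→t), argument often : ((t→e)→t); result t.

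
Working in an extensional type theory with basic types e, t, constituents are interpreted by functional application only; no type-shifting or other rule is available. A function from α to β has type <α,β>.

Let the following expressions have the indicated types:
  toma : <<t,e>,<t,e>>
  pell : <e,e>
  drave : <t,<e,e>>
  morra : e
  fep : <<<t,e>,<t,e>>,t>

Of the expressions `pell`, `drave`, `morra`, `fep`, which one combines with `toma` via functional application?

pell : <e,e> — does not combine with toma.
drave : <t,<e,e>> — does not combine with toma.
morra : e — does not combine with toma.
fep — combines: fep : <<<t,e>,<t,e>>,t> takes toma : <<t,e>,<t,e>> as argument, giving t.

fep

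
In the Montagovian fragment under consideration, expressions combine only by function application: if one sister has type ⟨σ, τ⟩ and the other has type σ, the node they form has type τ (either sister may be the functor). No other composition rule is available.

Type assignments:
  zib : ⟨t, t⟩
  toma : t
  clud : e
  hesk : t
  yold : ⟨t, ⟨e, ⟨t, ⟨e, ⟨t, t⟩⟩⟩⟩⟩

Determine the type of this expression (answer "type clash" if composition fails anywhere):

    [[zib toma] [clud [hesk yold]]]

⟨e, ⟨t, t⟩⟩

[zib toma]: functor zib : ⟨t, t⟩, argument toma : t; result t.
[hesk yold]: functor yold : ⟨t, ⟨e, ⟨t, ⟨e, ⟨t, t⟩⟩⟩⟩⟩, argument hesk : t; result ⟨e, ⟨t, ⟨e, ⟨t, t⟩⟩⟩⟩.
[clud [hesk yold]]: functor [hesk yold] : ⟨e, ⟨t, ⟨e, ⟨t, t⟩⟩⟩⟩, argument clud : e; result ⟨t, ⟨e, ⟨t, t⟩⟩⟩.
[[zib toma] [clud [hesk yold]]]: functor [clud [hesk yold]] : ⟨t, ⟨e, ⟨t, t⟩⟩⟩, argument [zib toma] : t; result ⟨e, ⟨t, t⟩⟩.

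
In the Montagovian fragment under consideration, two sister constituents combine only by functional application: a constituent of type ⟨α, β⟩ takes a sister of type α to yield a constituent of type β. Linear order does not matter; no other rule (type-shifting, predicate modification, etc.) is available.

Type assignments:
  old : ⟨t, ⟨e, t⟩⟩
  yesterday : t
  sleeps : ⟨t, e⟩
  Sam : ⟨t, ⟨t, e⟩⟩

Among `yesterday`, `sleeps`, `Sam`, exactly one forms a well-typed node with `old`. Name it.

yesterday — combines: old : ⟨t, ⟨e, t⟩⟩ takes yesterday : t as argument, giving ⟨e, t⟩.
sleeps : ⟨t, e⟩ — does not combine with old.
Sam : ⟨t, ⟨t, e⟩⟩ — does not combine with old.

yesterday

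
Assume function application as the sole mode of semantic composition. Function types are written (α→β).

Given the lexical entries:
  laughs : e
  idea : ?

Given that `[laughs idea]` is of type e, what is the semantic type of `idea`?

At [laughs idea] (required: e): laughs is e, which is not a function with range e; hence idea is the functor — type (e→e).

(e→e)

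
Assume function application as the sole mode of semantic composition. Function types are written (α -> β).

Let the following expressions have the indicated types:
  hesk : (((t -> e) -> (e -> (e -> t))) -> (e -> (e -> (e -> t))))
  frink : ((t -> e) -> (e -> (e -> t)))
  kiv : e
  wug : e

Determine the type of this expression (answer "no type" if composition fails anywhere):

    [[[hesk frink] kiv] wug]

(e -> t)

At [hesk frink], hesk : (((t -> e) -> (e -> (e -> t))) -> (e -> (e -> (e -> t)))) takes frink : ((t -> e) -> (e -> (e -> t))), giving (e -> (e -> (e -> t))).
At [[hesk frink] kiv], [hesk frink] : (e -> (e -> (e -> t))) takes kiv : e, giving (e -> (e -> t)).
At [[[hesk frink] kiv] wug], [[hesk frink] kiv] : (e -> (e -> t)) takes wug : e, giving (e -> t).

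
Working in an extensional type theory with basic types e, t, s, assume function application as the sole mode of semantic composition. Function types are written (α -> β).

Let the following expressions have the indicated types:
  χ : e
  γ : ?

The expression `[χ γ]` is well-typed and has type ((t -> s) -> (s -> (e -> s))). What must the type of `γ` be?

For [χ γ] to have type ((t -> s) -> (s -> (e -> s))) with χ of type e, γ must be the function: γ : (e -> ((t -> s) -> (s -> (e -> s)))).

(e -> ((t -> s) -> (s -> (e -> s))))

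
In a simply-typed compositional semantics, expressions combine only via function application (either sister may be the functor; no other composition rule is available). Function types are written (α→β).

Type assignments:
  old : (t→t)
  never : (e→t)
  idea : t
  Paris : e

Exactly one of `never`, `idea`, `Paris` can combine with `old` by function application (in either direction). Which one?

never : (e→t) — no; old wants t, and never wants e.
idea — combines: old : (t→t) takes idea : t as argument, giving t.
Paris : e — no; old wants t, and Paris wants nothing (atomic).

idea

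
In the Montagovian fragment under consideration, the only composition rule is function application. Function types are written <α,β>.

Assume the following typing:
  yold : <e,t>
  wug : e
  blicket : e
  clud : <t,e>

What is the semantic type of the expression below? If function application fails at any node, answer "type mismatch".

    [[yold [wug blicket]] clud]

type mismatch

[wug blicket]: e and e cannot combine by function application — type clash.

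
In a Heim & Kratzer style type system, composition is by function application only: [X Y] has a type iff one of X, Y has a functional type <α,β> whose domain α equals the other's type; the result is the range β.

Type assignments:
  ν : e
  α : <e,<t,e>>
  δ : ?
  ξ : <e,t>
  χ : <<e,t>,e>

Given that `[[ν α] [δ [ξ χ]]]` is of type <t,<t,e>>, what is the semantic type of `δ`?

<e,<<t,e>,<t,<t,e>>>>

[[ν α] [δ [ξ χ]]] must have type <t,<t,e>>. The sister [ν α] has type <t,e>; that is not a function onto <t,<t,e>>, so [δ [ξ χ]] must be the functor, of type <<t,e>,<t,<t,e>>>.
[δ [ξ χ]] must have type <<t,e>,<t,<t,e>>>. The sister [ξ χ] has type e; that is not a function onto <<t,e>,<t,<t,e>>>, so δ must be the functor, of type <e,<<t,e>,<t,<t,e>>>>.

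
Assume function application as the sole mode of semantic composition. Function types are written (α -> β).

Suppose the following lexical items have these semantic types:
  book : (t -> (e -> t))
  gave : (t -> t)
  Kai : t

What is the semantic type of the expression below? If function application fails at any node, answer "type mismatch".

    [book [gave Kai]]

[gave Kai] — gave of type (t -> t) combines with Kai of type t: type t.
[book [gave Kai]] — book of type (t -> (e -> t)) combines with [gave Kai] of type t: type (e -> t).

(e -> t)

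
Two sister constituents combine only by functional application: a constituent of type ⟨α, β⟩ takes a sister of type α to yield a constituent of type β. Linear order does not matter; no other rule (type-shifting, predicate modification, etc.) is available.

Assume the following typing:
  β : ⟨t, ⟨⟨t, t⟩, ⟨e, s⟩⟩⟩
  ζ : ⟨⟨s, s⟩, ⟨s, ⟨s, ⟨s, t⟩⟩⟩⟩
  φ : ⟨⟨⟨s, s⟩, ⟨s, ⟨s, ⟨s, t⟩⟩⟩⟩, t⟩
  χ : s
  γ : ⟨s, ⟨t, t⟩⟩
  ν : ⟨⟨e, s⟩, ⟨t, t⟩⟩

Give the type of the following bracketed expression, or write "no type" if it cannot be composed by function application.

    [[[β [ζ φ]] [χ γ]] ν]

[ζ φ] — φ of type ⟨⟨⟨s, s⟩, ⟨s, ⟨s, ⟨s, t⟩⟩⟩⟩, t⟩ combines with ζ of type ⟨⟨s, s⟩, ⟨s, ⟨s, ⟨s, t⟩⟩⟩⟩: type t.
[β [ζ φ]] — β of type ⟨t, ⟨⟨t, t⟩, ⟨e, s⟩⟩⟩ combines with [ζ φ] of type t: type ⟨⟨t, t⟩, ⟨e, s⟩⟩.
[χ γ] — γ of type ⟨s, ⟨t, t⟩⟩ combines with χ of type s: type ⟨t, t⟩.
[[β [ζ φ]] [χ γ]] — [β [ζ φ]] of type ⟨⟨t, t⟩, ⟨e, s⟩⟩ combines with [χ γ] of type ⟨t, t⟩: type ⟨e, s⟩.
[[[β [ζ φ]] [χ γ]] ν] — ν of type ⟨⟨e, s⟩, ⟨t, t⟩⟩ combines with [[β [ζ φ]] [χ γ]] of type ⟨e, s⟩: type ⟨t, t⟩.

⟨t, t⟩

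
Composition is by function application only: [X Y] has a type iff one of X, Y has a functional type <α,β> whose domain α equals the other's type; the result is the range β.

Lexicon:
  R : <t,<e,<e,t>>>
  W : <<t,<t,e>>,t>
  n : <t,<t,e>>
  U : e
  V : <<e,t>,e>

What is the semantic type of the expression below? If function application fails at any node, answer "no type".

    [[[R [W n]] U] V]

e

[W n]: functor W : <<t,<t,e>>,t>, argument n : <t,<t,e>>; result t.
[R [W n]]: functor R : <t,<e,<e,t>>>, argument [W n] : t; result <e,<e,t>>.
[[R [W n]] U]: functor [R [W n]] : <e,<e,t>>, argument U : e; result <e,t>.
[[[R [W n]] U] V]: functor V : <<e,t>,e>, argument [[R [W n]] U] : <e,t>; result e.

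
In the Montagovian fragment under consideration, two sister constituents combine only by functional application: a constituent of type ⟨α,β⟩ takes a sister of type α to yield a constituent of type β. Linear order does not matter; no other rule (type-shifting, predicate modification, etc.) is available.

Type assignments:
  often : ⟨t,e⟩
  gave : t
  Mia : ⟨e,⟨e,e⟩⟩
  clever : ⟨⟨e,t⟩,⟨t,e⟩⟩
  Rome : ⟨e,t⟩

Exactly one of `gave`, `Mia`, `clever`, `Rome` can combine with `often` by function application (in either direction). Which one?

gave

gave — combines: often : ⟨t,e⟩ takes gave : t as argument, giving e.
Mia : ⟨e,⟨e,e⟩⟩ — neither side's domain matches the other.
clever : ⟨⟨e,t⟩,⟨t,e⟩⟩ — neither side's domain matches the other.
Rome : ⟨e,t⟩ — neither side's domain matches the other.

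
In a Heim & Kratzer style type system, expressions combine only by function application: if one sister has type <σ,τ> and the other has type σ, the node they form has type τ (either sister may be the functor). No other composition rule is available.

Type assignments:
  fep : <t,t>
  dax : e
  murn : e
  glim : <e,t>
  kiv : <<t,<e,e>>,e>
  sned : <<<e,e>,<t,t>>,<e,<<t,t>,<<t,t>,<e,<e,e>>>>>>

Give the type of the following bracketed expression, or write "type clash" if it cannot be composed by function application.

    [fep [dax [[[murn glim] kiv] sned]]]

[murn glim] — glim of type <e,t> combines with murn of type e: type t.
At [[murn glim] kiv]: neither t nor <<t,<e,e>>,e> can take the other as argument; the node is ill-typed.

type clash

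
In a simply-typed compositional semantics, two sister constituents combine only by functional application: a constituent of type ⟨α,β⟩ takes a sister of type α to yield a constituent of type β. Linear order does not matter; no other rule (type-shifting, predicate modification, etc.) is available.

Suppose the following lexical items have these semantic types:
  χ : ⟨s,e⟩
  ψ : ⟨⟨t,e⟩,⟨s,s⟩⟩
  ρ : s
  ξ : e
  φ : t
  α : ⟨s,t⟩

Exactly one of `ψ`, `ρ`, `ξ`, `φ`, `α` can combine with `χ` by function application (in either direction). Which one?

ψ : ⟨⟨t,e⟩,⟨s,s⟩⟩ — no; χ wants s, and ψ wants ⟨t,e⟩.
ρ — combines: χ : ⟨s,e⟩ takes ρ : s as argument, giving e.
ξ : e — no; χ wants s, and ξ wants nothing (atomic).
φ : t — no; χ wants s, and φ wants nothing (atomic).
α : ⟨s,t⟩ — no; χ wants s, and α wants s.

ρ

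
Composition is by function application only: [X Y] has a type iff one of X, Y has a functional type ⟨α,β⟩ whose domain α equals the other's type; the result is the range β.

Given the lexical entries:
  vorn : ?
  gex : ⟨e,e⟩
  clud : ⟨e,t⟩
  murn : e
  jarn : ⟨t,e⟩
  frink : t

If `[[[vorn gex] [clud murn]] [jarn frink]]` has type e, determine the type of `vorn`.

⟨⟨e,e⟩,⟨t,⟨e,e⟩⟩⟩

[[[vorn gex] [clud murn]] [jarn frink]] must have type e. The sister [jarn frink] has type e; that is not a function onto e, so [[vorn gex] [clud murn]] must be the functor, of type ⟨e,e⟩.
[[vorn gex] [clud murn]] must have type ⟨e,e⟩. The sister [clud murn] has type t; that is not a function onto ⟨e,e⟩, so [vorn gex] must be the functor, of type ⟨t,⟨e,e⟩⟩.
[vorn gex] must have type ⟨t,⟨e,e⟩⟩. The sister gex has type ⟨e,e⟩; that is not a function onto ⟨t,⟨e,e⟩⟩, so vorn must be the functor, of type ⟨⟨e,e⟩,⟨t,⟨e,e⟩⟩⟩.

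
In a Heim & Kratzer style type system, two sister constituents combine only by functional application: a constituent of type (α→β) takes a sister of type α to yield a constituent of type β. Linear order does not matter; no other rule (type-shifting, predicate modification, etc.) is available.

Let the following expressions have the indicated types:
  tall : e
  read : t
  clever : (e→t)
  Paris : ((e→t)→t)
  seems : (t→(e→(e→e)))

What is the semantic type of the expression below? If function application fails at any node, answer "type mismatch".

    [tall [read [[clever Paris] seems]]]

type mismatch

[clever Paris]: functor Paris : ((e→t)→t), argument clever : (e→t); result t.
[[clever Paris] seems]: functor seems : (t→(e→(e→e))), argument [clever Paris] : t; result (e→(e→e)).
[read [[clever Paris] seems]]: t and (e→(e→e)) cannot combine by function application — type clash.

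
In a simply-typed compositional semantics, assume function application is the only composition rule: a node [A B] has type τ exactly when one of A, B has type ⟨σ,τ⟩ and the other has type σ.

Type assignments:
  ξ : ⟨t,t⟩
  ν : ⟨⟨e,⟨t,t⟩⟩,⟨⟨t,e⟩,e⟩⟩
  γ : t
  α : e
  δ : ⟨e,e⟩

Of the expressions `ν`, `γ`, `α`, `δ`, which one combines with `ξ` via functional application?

ν : ⟨⟨e,⟨t,t⟩⟩,⟨⟨t,e⟩,e⟩⟩ — no; ξ wants t, and ν wants ⟨e,⟨t,t⟩⟩.
γ — combines: ξ : ⟨t,t⟩ takes γ : t as argument, giving t.
α : e — no; ξ wants t, and α wants nothing (atomic).
δ : ⟨e,e⟩ — no; ξ wants t, and δ wants e.

γ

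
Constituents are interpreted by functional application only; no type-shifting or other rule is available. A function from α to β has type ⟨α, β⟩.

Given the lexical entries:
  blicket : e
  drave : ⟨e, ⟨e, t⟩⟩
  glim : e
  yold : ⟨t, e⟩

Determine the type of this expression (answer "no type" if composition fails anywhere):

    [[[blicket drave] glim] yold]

e

[blicket drave]: drave is ⟨e, ⟨e, t⟩⟩, blicket is e; result ⟨e, t⟩.
[[blicket drave] glim]: [blicket drave] is ⟨e, t⟩, glim is e; result t.
[[[blicket drave] glim] yold]: yold is ⟨t, e⟩, [[blicket drave] glim] is t; result e.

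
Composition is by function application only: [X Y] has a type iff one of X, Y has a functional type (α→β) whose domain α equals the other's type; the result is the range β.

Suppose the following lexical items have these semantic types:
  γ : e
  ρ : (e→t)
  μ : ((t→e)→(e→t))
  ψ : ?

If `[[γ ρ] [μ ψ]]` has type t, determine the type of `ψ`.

(((t→e)→(e→t))→(t→t))

For [[γ ρ] [μ ψ]] to have type t with [γ ρ] of type t, [μ ψ] must be the function: [μ ψ] : (t→t).
For [μ ψ] to have type (t→t) with μ of type ((t→e)→(e→t)), ψ must be the function: ψ : (((t→e)→(e→t))→(t→t)).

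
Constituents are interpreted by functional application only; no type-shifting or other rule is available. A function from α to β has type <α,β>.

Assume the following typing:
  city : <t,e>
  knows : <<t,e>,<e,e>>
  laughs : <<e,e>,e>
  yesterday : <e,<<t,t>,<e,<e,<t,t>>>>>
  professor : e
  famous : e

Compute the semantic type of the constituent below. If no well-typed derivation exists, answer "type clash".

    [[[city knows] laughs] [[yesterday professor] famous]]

type clash

At [city knows], knows : <<t,e>,<e,e>> takes city : <t,e>, giving <e,e>.
At [[city knows] laughs], laughs : <<e,e>,e> takes [city knows] : <e,e>, giving e.
At [yesterday professor], yesterday : <e,<<t,t>,<e,<e,<t,t>>>>> takes professor : e, giving <<t,t>,<e,<e,<t,t>>>>.
[[yesterday professor] famous]: <<t,t>,<e,<e,<t,t>>>> and e cannot combine by function application — type clash.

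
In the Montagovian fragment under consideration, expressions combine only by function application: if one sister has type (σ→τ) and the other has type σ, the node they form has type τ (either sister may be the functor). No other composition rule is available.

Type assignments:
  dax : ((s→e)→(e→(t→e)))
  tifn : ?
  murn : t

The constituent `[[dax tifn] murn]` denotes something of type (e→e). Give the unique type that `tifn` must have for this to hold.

At [[dax tifn] murn] (required: (e→e)): murn is t, which is not a function with range (e→e); hence [dax tifn] is the functor — type (t→(e→e)).
At [dax tifn] (required: (t→(e→e))): dax is ((s→e)→(e→(t→e))), which is not a function with range (t→(e→e)); hence tifn is the functor — type (((s→e)→(e→(t→e)))→(t→(e→e))).

(((s→e)→(e→(t→e)))→(t→(e→e)))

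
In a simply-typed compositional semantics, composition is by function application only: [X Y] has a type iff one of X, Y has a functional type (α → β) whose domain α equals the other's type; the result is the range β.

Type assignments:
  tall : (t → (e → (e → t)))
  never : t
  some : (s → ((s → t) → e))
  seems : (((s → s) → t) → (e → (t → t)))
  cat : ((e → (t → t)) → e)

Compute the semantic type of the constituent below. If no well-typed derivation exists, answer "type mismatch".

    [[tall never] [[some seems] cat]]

[tall never] — tall of type (t → (e → (e → t))) combines with never of type t: type (e → (e → t)).
[some seems]: (s → ((s → t) → e)) and (((s → s) → t) → (e → (t → t))) cannot combine by function application — type clash.

type mismatch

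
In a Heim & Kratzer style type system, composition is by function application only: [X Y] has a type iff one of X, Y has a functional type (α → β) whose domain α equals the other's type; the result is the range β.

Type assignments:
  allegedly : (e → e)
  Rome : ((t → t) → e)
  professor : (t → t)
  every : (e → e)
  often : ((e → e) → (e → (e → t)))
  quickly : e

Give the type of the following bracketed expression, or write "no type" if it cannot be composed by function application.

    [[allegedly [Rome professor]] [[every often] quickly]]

At [Rome professor], Rome : ((t → t) → e) takes professor : (t → t), giving e.
At [allegedly [Rome professor]], allegedly : (e → e) takes [Rome professor] : e, giving e.
At [every often], often : ((e → e) → (e → (e → t))) takes every : (e → e), giving (e → (e → t)).
At [[every often] quickly], [every often] : (e → (e → t)) takes quickly : e, giving (e → t).
At [[allegedly [Rome professor]] [[every often] quickly]], [[every often] quickly] : (e → t) takes [allegedly [Rome professor]] : e, giving t.

t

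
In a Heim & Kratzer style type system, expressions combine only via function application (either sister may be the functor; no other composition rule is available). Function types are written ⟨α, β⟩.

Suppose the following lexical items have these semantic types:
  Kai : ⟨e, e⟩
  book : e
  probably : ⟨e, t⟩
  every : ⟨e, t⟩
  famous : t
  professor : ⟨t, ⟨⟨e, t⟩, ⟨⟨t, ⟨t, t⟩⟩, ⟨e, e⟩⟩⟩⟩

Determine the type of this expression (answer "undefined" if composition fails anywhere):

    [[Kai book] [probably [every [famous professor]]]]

undefined

At [Kai book], Kai : ⟨e, e⟩ takes book : e, giving e.
At [famous professor], professor : ⟨t, ⟨⟨e, t⟩, ⟨⟨t, ⟨t, t⟩⟩, ⟨e, e⟩⟩⟩⟩ takes famous : t, giving ⟨⟨e, t⟩, ⟨⟨t, ⟨t, t⟩⟩, ⟨e, e⟩⟩⟩.
At [every [famous professor]], [famous professor] : ⟨⟨e, t⟩, ⟨⟨t, ⟨t, t⟩⟩, ⟨e, e⟩⟩⟩ takes every : ⟨e, t⟩, giving ⟨⟨t, ⟨t, t⟩⟩, ⟨e, e⟩⟩.
At [probably [every [famous professor]]]: neither ⟨e, t⟩ nor ⟨⟨t, ⟨t, t⟩⟩, ⟨e, e⟩⟩ can take the other as argument; the node is ill-typed.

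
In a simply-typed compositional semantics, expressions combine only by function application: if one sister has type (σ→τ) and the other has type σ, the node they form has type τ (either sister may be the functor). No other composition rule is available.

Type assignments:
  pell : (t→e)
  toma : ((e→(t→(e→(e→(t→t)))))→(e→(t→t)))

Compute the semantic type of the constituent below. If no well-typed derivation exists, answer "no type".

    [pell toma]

no type

At [pell toma]: neither (t→e) nor ((e→(t→(e→(e→(t→t)))))→(e→(t→t))) can take the other as argument; the node is ill-typed.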